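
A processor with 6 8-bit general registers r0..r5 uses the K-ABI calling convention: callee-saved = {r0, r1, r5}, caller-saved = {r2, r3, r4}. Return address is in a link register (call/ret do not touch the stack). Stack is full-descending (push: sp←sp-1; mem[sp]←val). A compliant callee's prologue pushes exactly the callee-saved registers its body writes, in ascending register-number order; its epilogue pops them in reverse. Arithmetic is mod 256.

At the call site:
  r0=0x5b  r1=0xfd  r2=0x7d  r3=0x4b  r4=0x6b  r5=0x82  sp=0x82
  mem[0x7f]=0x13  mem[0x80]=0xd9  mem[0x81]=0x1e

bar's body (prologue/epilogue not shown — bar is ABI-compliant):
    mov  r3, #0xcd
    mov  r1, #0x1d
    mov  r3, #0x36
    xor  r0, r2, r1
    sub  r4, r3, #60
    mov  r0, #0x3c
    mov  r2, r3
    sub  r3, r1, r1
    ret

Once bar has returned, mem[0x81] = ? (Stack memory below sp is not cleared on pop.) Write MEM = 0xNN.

prologue: push r0 -> mem[0x81]=0x5b, sp=0x81
prologue: push r1 -> mem[0x80]=0xfd, sp=0x80
body[0] mov  r3, #0xcd -> r3=0xcd
body[1] mov  r1, #0x1d -> r1=0x1d
body[2] mov  r3, #0x36 -> r3=0x36
body[3] xor  r0, r2, r1 -> r0=0x60
body[4] sub  r4, r3, #60 -> r4=0xfa
body[5] mov  r0, #0x3c -> r0=0x3c
body[6] mov  r2, r3 -> r2=0x36
body[7] sub  r3, r1, r1 -> r3=0x00
epilogue: pop r1=0xfd, sp=0x81
epilogue: pop r0=0x5b, sp=0x82
prologue pushed ['r0', 'r1'] at ['0x81', '0x80']

MEM = 0x5b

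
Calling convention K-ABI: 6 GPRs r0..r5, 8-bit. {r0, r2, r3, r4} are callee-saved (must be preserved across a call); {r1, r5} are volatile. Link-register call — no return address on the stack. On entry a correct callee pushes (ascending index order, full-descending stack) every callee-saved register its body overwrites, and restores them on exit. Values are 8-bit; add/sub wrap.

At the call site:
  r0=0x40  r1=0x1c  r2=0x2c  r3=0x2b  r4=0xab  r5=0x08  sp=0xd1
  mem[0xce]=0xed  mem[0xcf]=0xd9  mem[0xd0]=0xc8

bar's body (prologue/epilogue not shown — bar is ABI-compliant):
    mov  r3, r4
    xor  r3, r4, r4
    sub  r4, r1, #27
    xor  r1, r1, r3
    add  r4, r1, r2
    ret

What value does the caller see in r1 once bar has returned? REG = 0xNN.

REG = 0x1c

prologue: push r3 -> mem[0xd0]=0x2b, sp=0xd0
prologue: push r4 -> mem[0xcf]=0xab, sp=0xcf
body[0] mov  r3, r4 -> r3=0xab
body[1] xor  r3, r4, r4 -> r3=0x00
body[2] sub  r4, r1, #27 -> r4=0x01
body[3] xor  r1, r1, r3 -> r1=0x1c
body[4] add  r4, r1, r2 -> r4=0x48
epilogue: pop r4=0xab, sp=0xd0
epilogue: pop r3=0x2b, sp=0xd1
r1 is caller-saved -> body value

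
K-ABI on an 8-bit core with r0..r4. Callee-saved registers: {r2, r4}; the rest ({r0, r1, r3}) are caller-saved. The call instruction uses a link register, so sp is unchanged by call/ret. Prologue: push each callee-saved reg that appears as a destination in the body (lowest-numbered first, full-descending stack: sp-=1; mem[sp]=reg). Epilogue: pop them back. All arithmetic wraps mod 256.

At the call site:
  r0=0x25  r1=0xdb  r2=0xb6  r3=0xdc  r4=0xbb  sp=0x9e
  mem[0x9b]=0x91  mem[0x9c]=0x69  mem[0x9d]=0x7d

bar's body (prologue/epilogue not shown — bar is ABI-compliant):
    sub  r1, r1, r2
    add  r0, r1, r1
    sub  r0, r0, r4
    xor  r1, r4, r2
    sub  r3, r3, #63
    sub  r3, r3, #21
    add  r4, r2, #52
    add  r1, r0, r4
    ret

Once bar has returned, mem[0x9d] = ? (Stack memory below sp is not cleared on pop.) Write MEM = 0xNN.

MEM = 0xbb

prologue: push r4 -> mem[0x9d]=0xbb, sp=0x9d
body[0] sub  r1, r1, r2 -> r1=0x25
body[1] add  r0, r1, r1 -> r0=0x4a
body[2] sub  r0, r0, r4 -> r0=0x8f
body[3] xor  r1, r4, r2 -> r1=0x0d
body[4] sub  r3, r3, #63 -> r3=0x9d
body[5] sub  r3, r3, #21 -> r3=0x88
body[6] add  r4, r2, #52 -> r4=0xea
body[7] add  r1, r0, r4 -> r1=0x79
epilogue: pop r4=0xbb, sp=0x9e
prologue pushed ['r4'] at ['0x9d']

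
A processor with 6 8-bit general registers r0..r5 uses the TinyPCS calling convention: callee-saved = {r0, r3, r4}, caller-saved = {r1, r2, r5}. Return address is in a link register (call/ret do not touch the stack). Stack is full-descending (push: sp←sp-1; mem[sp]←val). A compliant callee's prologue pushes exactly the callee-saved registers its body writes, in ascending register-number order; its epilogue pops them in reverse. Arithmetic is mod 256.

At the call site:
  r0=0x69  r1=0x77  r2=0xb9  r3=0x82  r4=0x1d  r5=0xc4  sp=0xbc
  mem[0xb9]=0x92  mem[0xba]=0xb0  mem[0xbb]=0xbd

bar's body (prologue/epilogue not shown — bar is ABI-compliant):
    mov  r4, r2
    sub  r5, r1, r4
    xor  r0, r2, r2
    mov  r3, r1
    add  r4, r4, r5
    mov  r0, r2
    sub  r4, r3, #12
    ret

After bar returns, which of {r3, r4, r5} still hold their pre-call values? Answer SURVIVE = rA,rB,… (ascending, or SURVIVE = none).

SURVIVE = r3,r4

prologue: push r0 -> mem[0xbb]=0x69, sp=0xbb
prologue: push r3 -> mem[0xba]=0x82, sp=0xba
prologue: push r4 -> mem[0xb9]=0x1d, sp=0xb9
body[0] mov  r4, r2 -> r4=0xb9
body[1] sub  r5, r1, r4 -> r5=0xbe
body[2] xor  r0, r2, r2 -> r0=0x00
body[3] mov  r3, r1 -> r3=0x77
body[4] add  r4, r4, r5 -> r4=0x77
body[5] mov  r0, r2 -> r0=0xb9
body[6] sub  r4, r3, #12 -> r4=0x6b
epilogue: pop r4=0x1d, sp=0xba
epilogue: pop r3=0x82, sp=0xbb
epilogue: pop r0=0x69, sp=0xbc
r3: callee-saved, written=True
r4: callee-saved, written=True
r5: caller-saved, written=True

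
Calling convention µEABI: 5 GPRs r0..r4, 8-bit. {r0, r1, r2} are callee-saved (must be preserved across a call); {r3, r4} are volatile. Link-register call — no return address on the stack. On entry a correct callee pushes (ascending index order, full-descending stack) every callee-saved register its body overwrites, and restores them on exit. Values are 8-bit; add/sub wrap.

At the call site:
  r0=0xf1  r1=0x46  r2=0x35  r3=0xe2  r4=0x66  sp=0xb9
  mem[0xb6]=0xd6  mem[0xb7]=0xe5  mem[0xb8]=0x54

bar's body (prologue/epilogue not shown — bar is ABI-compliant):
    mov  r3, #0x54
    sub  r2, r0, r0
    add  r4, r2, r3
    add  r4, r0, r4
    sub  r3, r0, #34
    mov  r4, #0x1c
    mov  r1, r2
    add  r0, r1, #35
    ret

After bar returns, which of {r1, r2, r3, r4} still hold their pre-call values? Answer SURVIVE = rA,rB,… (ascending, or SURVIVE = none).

SURVIVE = r1,r2

prologue: push r0 → mem[0xb8]=0xf1, sp=0xb8
prologue: push r1 → mem[0xb7]=0x46, sp=0xb7
prologue: push r2 → mem[0xb6]=0x35, sp=0xb6
body[0] mov  r3, #0x54 → r3=0x54
body[1] sub  r2, r0, r0 → r2=0x00
body[2] add  r4, r2, r3 → r4=0x54
body[3] add  r4, r0, r4 → r4=0x45
body[4] sub  r3, r0, #34 → r3=0xcf
body[5] mov  r4, #0x1c → r4=0x1c
body[6] mov  r1, r2 → r1=0x00
body[7] add  r0, r1, #35 → r0=0x23
epilogue: pop r2=0x35, sp=0xb7
epilogue: pop r1=0x46, sp=0xb8
epilogue: pop r0=0xf1, sp=0xb9
r1: callee-saved, written=True
r2: callee-saved, written=True
r3: caller-saved, written=True
r4: caller-saved, written=True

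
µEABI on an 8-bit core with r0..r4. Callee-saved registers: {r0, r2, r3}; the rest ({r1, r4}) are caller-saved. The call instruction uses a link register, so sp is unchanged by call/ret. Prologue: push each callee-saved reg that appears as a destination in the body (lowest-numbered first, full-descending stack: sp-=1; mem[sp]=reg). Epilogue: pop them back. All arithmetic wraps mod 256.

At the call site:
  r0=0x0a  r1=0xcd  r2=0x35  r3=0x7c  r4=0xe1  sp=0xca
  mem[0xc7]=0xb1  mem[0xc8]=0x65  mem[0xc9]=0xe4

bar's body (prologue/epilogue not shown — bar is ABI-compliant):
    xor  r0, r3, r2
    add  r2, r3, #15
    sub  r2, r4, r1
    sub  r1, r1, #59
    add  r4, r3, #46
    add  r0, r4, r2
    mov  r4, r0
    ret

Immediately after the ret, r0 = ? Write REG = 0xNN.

prologue: push r0 -> mem[0xc9]=0x0a, sp=0xc9
prologue: push r2 -> mem[0xc8]=0x35, sp=0xc8
body[0] xor  r0, r3, r2 -> r0=0x49
body[1] add  r2, r3, #15 -> r2=0x8b
body[2] sub  r2, r4, r1 -> r2=0x14
body[3] sub  r1, r1, #59 -> r1=0x92
body[4] add  r4, r3, #46 -> r4=0xaa
body[5] add  r0, r4, r2 -> r0=0xbe
body[6] mov  r4, r0 -> r4=0xbe
epilogue: pop r2=0x35, sp=0xc9
epilogue: pop r0=0x0a, sp=0xca
r0 is callee-saved -> restored

REG = 0x0a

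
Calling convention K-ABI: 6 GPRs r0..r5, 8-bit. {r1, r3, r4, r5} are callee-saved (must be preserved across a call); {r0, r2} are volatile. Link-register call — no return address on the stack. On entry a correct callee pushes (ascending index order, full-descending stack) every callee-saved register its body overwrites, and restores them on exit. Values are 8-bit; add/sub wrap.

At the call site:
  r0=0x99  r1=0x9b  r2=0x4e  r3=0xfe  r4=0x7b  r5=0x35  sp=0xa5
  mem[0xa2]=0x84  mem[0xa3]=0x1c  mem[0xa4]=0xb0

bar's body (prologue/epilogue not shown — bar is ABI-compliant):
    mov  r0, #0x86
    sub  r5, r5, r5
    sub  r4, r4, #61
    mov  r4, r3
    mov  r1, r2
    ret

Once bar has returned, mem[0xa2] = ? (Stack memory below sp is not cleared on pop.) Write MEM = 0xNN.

prologue: push r1 -> mem[0xa4]=0x9b, sp=0xa4
prologue: push r4 -> mem[0xa3]=0x7b, sp=0xa3
prologue: push r5 -> mem[0xa2]=0x35, sp=0xa2
body[0] mov  r0, #0x86 -> r0=0x86
body[1] sub  r5, r5, r5 -> r5=0x00
body[2] sub  r4, r4, #61 -> r4=0x3e
body[3] mov  r4, r3 -> r4=0xfe
body[4] mov  r1, r2 -> r1=0x4e
epilogue: pop r5=0x35, sp=0xa3
epilogue: pop r4=0x7b, sp=0xa4
epilogue: pop r1=0x9b, sp=0xa5
prologue pushed ['r1', 'r4', 'r5'] at ['0xa4', '0xa3', '0xa2']

MEM = 0x35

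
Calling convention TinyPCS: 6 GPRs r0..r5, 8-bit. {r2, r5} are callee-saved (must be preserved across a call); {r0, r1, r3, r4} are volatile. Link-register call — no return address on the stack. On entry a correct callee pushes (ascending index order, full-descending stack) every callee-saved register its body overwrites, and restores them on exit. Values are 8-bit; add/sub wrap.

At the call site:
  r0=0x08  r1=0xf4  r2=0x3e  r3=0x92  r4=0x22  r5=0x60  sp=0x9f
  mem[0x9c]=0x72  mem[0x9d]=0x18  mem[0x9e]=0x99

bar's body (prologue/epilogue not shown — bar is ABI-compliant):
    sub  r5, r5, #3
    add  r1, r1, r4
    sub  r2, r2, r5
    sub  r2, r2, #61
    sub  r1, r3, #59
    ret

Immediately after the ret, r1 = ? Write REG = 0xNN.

prologue: push r2 -> mem[0x9e]=0x3e, sp=0x9e
prologue: push r5 -> mem[0x9d]=0x60, sp=0x9d
body[0] sub  r5, r5, #3 -> r5=0x5d
body[1] add  r1, r1, r4 -> r1=0x16
body[2] sub  r2, r2, r5 -> r2=0xe1
body[3] sub  r2, r2, #61 -> r2=0xa4
body[4] sub  r1, r3, #59 -> r1=0x57
epilogue: pop r5=0x60, sp=0x9e
epilogue: pop r2=0x3e, sp=0x9f
r1 is caller-saved -> body value

REG = 0x57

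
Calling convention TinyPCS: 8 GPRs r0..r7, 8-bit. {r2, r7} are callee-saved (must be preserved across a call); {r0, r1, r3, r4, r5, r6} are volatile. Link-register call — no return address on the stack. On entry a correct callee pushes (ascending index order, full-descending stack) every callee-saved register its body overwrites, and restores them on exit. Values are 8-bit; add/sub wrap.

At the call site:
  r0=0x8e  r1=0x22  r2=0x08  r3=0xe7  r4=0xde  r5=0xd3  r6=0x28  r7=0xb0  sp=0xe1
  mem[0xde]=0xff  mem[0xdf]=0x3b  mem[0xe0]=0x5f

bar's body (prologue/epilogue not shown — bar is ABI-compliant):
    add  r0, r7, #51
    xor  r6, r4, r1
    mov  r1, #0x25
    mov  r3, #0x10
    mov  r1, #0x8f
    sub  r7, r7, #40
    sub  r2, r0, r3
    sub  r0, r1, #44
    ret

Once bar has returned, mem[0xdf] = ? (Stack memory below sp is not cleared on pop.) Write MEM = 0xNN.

MEM = 0xb0

prologue: push r2 → mem[0xe0]=0x08, sp=0xe0
prologue: push r7 → mem[0xdf]=0xb0, sp=0xdf
body[0] add  r0, r7, #51 → r0=0xe3
body[1] xor  r6, r4, r1 → r6=0xfc
body[2] mov  r1, #0x25 → r1=0x25
body[3] mov  r3, #0x10 → r3=0x10
body[4] mov  r1, #0x8f → r1=0x8f
body[5] sub  r7, r7, #40 → r7=0x88
body[6] sub  r2, r0, r3 → r2=0xd3
body[7] sub  r0, r1, #44 → r0=0x63
epilogue: pop r7=0xb0, sp=0xe0
epilogue: pop r2=0x08, sp=0xe1
prologue pushed ['r2', 'r7'] at ['0xe0', '0xdf']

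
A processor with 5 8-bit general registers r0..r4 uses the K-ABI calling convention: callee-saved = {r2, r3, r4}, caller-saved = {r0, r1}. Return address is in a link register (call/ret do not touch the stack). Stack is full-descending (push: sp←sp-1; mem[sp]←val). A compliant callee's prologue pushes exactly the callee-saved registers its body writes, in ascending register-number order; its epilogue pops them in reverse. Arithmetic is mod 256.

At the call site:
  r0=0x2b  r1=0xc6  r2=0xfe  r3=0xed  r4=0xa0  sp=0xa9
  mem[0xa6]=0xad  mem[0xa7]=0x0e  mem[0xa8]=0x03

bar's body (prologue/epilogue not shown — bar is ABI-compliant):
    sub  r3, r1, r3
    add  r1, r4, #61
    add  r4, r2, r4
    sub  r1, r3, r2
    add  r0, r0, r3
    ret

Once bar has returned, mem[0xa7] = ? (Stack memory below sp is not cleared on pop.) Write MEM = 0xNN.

prologue: push r3 → mem[0xa8]=0xed, sp=0xa8
prologue: push r4 → mem[0xa7]=0xa0, sp=0xa7
body[0] sub  r3, r1, r3 → r3=0xd9
body[1] add  r1, r4, #61 → r1=0xdd
body[2] add  r4, r2, r4 → r4=0x9e
body[3] sub  r1, r3, r2 → r1=0xdb
body[4] add  r0, r0, r3 → r0=0x04
epilogue: pop r4=0xa0, sp=0xa8
epilogue: pop r3=0xed, sp=0xa9
prologue pushed ['r3', 'r4'] at ['0xa8', '0xa7']

MEM = 0xa0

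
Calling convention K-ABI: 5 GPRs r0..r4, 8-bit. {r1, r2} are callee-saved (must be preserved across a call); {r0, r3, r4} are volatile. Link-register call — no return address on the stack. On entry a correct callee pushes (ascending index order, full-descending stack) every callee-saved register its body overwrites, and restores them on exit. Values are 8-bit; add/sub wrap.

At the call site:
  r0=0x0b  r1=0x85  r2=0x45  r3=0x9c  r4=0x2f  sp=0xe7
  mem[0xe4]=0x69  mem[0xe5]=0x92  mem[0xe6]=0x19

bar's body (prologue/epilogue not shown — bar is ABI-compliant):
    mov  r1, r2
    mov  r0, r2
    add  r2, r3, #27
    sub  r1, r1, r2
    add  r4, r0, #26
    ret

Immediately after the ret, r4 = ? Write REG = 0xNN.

prologue: push r1 → mem[0xe6]=0x85, sp=0xe6
prologue: push r2 → mem[0xe5]=0x45, sp=0xe5
body[0] mov  r1, r2 → r1=0x45
body[1] mov  r0, r2 → r0=0x45
body[2] add  r2, r3, #27 → r2=0xb7
body[3] sub  r1, r1, r2 → r1=0x8e
body[4] add  r4, r0, #26 → r4=0x5f
epilogue: pop r2=0x45, sp=0xe6
epilogue: pop r1=0x85, sp=0xe7
r4 is caller-saved → body value

REG = 0x5f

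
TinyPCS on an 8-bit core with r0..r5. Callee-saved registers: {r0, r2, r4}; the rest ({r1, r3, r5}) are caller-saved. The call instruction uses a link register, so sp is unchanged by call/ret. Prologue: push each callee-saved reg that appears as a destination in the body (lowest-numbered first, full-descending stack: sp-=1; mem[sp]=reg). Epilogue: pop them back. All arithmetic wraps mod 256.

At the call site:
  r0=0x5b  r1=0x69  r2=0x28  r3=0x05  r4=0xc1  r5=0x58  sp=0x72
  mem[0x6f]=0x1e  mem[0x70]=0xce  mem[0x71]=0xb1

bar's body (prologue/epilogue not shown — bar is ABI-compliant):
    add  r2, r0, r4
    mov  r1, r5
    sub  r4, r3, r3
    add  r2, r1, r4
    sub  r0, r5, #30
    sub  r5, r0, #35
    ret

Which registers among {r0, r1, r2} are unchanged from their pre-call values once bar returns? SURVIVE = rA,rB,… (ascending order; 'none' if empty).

SURVIVE = r0,r2

prologue: push r0 -> mem[0x71]=0x5b, sp=0x71
prologue: push r2 -> mem[0x70]=0x28, sp=0x70
prologue: push r4 -> mem[0x6f]=0xc1, sp=0x6f
body[0] add  r2, r0, r4 -> r2=0x1c
body[1] mov  r1, r5 -> r1=0x58
body[2] sub  r4, r3, r3 -> r4=0x00
body[3] add  r2, r1, r4 -> r2=0x58
body[4] sub  r0, r5, #30 -> r0=0x3a
body[5] sub  r5, r0, #35 -> r5=0x17
epilogue: pop r4=0xc1, sp=0x70
epilogue: pop r2=0x28, sp=0x71
epilogue: pop r0=0x5b, sp=0x72
r0: callee-saved, written=True
r1: caller-saved, written=True
r2: callee-saved, written=True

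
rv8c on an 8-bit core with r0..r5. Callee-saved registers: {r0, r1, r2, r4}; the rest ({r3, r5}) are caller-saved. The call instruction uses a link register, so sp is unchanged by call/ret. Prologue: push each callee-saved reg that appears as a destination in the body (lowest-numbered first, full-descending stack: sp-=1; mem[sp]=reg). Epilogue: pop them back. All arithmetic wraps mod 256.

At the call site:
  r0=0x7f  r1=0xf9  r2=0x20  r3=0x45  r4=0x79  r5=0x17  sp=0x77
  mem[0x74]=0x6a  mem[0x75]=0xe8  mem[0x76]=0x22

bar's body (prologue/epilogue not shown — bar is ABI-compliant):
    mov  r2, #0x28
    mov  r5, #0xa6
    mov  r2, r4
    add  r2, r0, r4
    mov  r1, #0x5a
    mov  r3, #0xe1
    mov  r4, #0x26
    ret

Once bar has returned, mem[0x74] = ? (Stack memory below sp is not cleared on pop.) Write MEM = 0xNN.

prologue: push r1 -> mem[0x76]=0xf9, sp=0x76
prologue: push r2 -> mem[0x75]=0x20, sp=0x75
prologue: push r4 -> mem[0x74]=0x79, sp=0x74
body[0] mov  r2, #0x28 -> r2=0x28
body[1] mov  r5, #0xa6 -> r5=0xa6
body[2] mov  r2, r4 -> r2=0x79
body[3] add  r2, r0, r4 -> r2=0xf8
body[4] mov  r1, #0x5a -> r1=0x5a
body[5] mov  r3, #0xe1 -> r3=0xe1
body[6] mov  r4, #0x26 -> r4=0x26
epilogue: pop r4=0x79, sp=0x75
epilogue: pop r2=0x20, sp=0x76
epilogue: pop r1=0xf9, sp=0x77
prologue pushed ['r1', 'r2', 'r4'] at ['0x76', '0x75', '0x74']

MEM = 0x79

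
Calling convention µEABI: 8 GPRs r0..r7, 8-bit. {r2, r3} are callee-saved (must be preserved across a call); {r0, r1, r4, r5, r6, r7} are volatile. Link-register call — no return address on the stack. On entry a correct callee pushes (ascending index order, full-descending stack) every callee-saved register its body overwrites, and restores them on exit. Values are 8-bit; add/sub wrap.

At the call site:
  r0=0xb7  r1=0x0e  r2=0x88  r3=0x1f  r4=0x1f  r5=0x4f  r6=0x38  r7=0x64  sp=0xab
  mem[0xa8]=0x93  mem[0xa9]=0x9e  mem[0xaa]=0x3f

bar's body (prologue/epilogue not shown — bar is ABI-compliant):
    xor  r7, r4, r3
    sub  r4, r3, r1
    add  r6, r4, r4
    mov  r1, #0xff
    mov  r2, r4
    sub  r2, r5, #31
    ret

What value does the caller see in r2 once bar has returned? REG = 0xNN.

REG = 0x88

prologue: push r2 → mem[0xaa]=0x88, sp=0xaa
body[0] xor  r7, r4, r3 → r7=0x00
body[1] sub  r4, r3, r1 → r4=0x11
body[2] add  r6, r4, r4 → r6=0x22
body[3] mov  r1, #0xff → r1=0xff
body[4] mov  r2, r4 → r2=0x11
body[5] sub  r2, r5, #31 → r2=0x30
epilogue: pop r2=0x88, sp=0xab
r2 is callee-saved → restored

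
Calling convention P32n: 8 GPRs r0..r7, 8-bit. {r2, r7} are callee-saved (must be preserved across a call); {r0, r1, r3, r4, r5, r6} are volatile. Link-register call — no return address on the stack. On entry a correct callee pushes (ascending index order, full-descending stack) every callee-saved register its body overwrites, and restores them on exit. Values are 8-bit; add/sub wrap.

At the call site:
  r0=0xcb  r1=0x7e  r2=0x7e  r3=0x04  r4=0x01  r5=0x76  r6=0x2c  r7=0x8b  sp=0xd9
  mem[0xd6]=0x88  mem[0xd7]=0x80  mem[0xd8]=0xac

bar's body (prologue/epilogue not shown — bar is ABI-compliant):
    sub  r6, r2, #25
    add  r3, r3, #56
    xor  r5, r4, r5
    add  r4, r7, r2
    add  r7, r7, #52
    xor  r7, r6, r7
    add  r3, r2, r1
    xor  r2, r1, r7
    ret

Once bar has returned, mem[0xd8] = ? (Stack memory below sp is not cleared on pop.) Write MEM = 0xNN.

MEM = 0x7e

prologue: push r2 → mem[0xd8]=0x7e, sp=0xd8
prologue: push r7 → mem[0xd7]=0x8b, sp=0xd7
body[0] sub  r6, r2, #25 → r6=0x65
body[1] add  r3, r3, #56 → r3=0x3c
body[2] xor  r5, r4, r5 → r5=0x77
body[3] add  r4, r7, r2 → r4=0x09
body[4] add  r7, r7, #52 → r7=0xbf
body[5] xor  r7, r6, r7 → r7=0xda
body[6] add  r3, r2, r1 → r3=0xfc
body[7] xor  r2, r1, r7 → r2=0xa4
epilogue: pop r7=0x8b, sp=0xd8
epilogue: pop r2=0x7e, sp=0xd9
prologue pushed ['r2', 'r7'] at ['0xd8', '0xd7']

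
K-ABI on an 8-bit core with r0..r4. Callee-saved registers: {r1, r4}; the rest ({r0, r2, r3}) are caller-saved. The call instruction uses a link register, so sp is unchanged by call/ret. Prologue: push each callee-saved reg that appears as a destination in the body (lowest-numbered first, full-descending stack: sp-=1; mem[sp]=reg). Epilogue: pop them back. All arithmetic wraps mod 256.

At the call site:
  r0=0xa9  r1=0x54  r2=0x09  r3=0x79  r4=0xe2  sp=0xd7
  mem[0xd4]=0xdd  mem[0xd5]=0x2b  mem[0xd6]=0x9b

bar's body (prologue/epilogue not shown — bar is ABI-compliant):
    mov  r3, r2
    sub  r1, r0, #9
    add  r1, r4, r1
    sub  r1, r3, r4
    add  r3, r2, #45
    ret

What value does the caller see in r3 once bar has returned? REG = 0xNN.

REG = 0x36

prologue: push r1 → mem[0xd6]=0x54, sp=0xd6
body[0] mov  r3, r2 → r3=0x09
body[1] sub  r1, r0, #9 → r1=0xa0
body[2] add  r1, r4, r1 → r1=0x82
body[3] sub  r1, r3, r4 → r1=0x27
body[4] add  r3, r2, #45 → r3=0x36
epilogue: pop r1=0x54, sp=0xd7
r3 is caller-saved → body value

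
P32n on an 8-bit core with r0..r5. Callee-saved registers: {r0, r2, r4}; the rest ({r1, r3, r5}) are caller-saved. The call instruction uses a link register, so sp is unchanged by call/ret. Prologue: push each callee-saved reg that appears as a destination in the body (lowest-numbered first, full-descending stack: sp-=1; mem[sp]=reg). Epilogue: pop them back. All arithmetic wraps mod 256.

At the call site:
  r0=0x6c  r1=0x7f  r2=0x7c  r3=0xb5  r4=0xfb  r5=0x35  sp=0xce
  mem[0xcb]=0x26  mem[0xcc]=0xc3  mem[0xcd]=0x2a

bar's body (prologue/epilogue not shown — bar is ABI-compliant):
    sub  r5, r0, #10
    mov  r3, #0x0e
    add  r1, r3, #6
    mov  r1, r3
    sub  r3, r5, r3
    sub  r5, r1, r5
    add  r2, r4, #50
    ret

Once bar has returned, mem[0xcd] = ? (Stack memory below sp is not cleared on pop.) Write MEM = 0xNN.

MEM = 0x7c

prologue: push r2 -> mem[0xcd]=0x7c, sp=0xcd
body[0] sub  r5, r0, #10 -> r5=0x62
body[1] mov  r3, #0x0e -> r3=0x0e
body[2] add  r1, r3, #6 -> r1=0x14
body[3] mov  r1, r3 -> r1=0x0e
body[4] sub  r3, r5, r3 -> r3=0x54
body[5] sub  r5, r1, r5 -> r5=0xac
body[6] add  r2, r4, #50 -> r2=0x2d
epilogue: pop r2=0x7c, sp=0xce
prologue pushed ['r2'] at ['0xcd']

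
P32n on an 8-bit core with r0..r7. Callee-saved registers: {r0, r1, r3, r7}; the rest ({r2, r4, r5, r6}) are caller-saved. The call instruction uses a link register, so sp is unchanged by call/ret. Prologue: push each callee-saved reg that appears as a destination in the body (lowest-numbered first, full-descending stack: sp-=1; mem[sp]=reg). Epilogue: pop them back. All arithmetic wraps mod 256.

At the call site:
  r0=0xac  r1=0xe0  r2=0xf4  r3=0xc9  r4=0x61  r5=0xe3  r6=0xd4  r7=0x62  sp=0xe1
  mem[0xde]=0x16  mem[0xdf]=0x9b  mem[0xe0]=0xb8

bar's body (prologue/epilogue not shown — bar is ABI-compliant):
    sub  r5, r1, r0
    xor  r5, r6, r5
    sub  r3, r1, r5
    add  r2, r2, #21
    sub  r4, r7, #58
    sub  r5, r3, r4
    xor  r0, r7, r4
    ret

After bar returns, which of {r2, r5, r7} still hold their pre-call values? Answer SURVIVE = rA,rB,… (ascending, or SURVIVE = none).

prologue: push r0 -> mem[0xe0]=0xac, sp=0xe0
prologue: push r3 -> mem[0xdf]=0xc9, sp=0xdf
body[0] sub  r5, r1, r0 -> r5=0x34
body[1] xor  r5, r6, r5 -> r5=0xe0
body[2] sub  r3, r1, r5 -> r3=0x00
body[3] add  r2, r2, #21 -> r2=0x09
body[4] sub  r4, r7, #58 -> r4=0x28
body[5] sub  r5, r3, r4 -> r5=0xd8
body[6] xor  r0, r7, r4 -> r0=0x4a
epilogue: pop r3=0xc9, sp=0xe0
epilogue: pop r0=0xac, sp=0xe1
r2: caller-saved, written=True
r5: caller-saved, written=True
r7: callee-saved, written=False

SURVIVE = r7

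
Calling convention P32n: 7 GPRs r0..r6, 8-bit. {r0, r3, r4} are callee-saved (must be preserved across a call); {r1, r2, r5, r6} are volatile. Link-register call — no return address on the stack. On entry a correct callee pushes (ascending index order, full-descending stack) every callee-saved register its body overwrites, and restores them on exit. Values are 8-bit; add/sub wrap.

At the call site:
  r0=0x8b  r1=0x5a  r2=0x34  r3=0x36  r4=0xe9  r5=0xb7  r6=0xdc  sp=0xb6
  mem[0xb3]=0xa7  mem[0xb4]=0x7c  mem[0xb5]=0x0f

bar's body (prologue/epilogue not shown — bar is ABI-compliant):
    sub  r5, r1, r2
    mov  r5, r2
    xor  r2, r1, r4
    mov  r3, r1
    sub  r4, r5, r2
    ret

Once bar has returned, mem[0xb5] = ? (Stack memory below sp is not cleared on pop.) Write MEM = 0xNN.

prologue: push r3 → mem[0xb5]=0x36, sp=0xb5
prologue: push r4 → mem[0xb4]=0xe9, sp=0xb4
body[0] sub  r5, r1, r2 → r5=0x26
body[1] mov  r5, r2 → r5=0x34
body[2] xor  r2, r1, r4 → r2=0xb3
body[3] mov  r3, r1 → r3=0x5a
body[4] sub  r4, r5, r2 → r4=0x81
epilogue: pop r4=0xe9, sp=0xb5
epilogue: pop r3=0x36, sp=0xb6
prologue pushed ['r3', 'r4'] at ['0xb5', '0xb4']

MEM = 0x36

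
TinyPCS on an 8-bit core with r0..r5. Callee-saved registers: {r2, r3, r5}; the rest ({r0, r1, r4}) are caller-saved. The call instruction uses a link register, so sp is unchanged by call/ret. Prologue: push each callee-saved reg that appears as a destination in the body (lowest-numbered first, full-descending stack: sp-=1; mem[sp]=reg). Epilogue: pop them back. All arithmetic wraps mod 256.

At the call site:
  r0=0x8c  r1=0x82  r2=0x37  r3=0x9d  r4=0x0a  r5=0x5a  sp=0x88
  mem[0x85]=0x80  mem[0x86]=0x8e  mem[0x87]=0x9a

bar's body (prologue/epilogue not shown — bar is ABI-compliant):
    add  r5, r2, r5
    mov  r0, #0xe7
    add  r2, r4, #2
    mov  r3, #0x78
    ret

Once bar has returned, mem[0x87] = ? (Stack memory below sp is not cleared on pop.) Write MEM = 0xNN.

prologue: push r2 → mem[0x87]=0x37, sp=0x87
prologue: push r3 → mem[0x86]=0x9d, sp=0x86
prologue: push r5 → mem[0x85]=0x5a, sp=0x85
body[0] add  r5, r2, r5 → r5=0x91
body[1] mov  r0, #0xe7 → r0=0xe7
body[2] add  r2, r4, #2 → r2=0x0c
body[3] mov  r3, #0x78 → r3=0x78
epilogue: pop r5=0x5a, sp=0x86
epilogue: pop r3=0x9d, sp=0x87
epilogue: pop r2=0x37, sp=0x88
prologue pushed ['r2', 'r3', 'r5'] at ['0x87', '0x86', '0x85']

MEM = 0x37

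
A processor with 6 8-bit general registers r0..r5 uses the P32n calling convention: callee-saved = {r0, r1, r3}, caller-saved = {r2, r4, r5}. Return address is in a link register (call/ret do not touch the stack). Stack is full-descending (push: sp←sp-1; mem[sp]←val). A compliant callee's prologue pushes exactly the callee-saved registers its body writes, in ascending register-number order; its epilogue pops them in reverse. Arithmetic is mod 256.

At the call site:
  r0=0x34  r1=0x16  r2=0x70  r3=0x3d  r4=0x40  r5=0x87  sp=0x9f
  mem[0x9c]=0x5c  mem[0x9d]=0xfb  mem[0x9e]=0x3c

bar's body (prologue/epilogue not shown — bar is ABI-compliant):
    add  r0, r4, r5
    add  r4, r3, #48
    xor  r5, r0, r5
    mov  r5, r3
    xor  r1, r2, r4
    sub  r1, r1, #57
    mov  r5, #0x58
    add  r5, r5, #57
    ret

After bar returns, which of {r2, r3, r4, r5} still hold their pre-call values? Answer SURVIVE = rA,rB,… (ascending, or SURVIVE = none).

SURVIVE = r2,r3

prologue: push r0 -> mem[0x9e]=0x34, sp=0x9e
prologue: push r1 -> mem[0x9d]=0x16, sp=0x9d
body[0] add  r0, r4, r5 -> r0=0xc7
body[1] add  r4, r3, #48 -> r4=0x6d
body[2] xor  r5, r0, r5 -> r5=0x40
body[3] mov  r5, r3 -> r5=0x3d
body[4] xor  r1, r2, r4 -> r1=0x1d
body[5] sub  r1, r1, #57 -> r1=0xe4
body[6] mov  r5, #0x58 -> r5=0x58
body[7] add  r5, r5, #57 -> r5=0x91
epilogue: pop r1=0x16, sp=0x9e
epilogue: pop r0=0x34, sp=0x9f
r2: caller-saved, written=False
r3: callee-saved, written=False
r4: caller-saved, written=True
r5: caller-saved, written=True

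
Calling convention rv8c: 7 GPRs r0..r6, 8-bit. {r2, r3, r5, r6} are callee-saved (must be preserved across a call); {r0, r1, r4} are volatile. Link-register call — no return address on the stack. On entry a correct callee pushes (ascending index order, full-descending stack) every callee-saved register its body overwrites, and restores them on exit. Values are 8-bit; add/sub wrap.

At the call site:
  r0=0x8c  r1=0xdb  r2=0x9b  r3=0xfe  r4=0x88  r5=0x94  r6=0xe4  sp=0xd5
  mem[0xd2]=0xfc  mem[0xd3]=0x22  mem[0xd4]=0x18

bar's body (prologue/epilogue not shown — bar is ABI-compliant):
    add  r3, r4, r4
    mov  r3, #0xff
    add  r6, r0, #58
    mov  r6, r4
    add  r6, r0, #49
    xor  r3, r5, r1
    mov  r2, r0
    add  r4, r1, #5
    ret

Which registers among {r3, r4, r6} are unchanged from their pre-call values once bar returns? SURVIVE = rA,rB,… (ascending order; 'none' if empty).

prologue: push r2 -> mem[0xd4]=0x9b, sp=0xd4
prologue: push r3 -> mem[0xd3]=0xfe, sp=0xd3
prologue: push r6 -> mem[0xd2]=0xe4, sp=0xd2
body[0] add  r3, r4, r4 -> r3=0x10
body[1] mov  r3, #0xff -> r3=0xff
body[2] add  r6, r0, #58 -> r6=0xc6
body[3] mov  r6, r4 -> r6=0x88
body[4] add  r6, r0, #49 -> r6=0xbd
body[5] xor  r3, r5, r1 -> r3=0x4f
body[6] mov  r2, r0 -> r2=0x8c
body[7] add  r4, r1, #5 -> r4=0xe0
epilogue: pop r6=0xe4, sp=0xd3
epilogue: pop r3=0xfe, sp=0xd4
epilogue: pop r2=0x9b, sp=0xd5
r3: callee-saved, written=True
r4: caller-saved, written=True
r6: callee-saved, written=True

SURVIVE = r3,r6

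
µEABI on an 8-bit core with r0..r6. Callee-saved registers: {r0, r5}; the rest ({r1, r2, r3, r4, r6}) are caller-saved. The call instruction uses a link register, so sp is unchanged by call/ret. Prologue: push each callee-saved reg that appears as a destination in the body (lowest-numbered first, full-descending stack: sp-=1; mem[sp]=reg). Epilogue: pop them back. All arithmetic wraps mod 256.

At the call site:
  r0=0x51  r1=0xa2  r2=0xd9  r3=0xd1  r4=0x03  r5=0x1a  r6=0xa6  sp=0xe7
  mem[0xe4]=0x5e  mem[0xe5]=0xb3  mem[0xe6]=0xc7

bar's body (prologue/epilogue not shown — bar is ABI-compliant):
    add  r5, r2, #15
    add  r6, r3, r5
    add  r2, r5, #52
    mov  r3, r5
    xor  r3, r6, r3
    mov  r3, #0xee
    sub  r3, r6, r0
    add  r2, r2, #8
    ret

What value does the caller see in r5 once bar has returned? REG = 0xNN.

prologue: push r5 -> mem[0xe6]=0x1a, sp=0xe6
body[0] add  r5, r2, #15 -> r5=0xe8
body[1] add  r6, r3, r5 -> r6=0xb9
body[2] add  r2, r5, #52 -> r2=0x1c
body[3] mov  r3, r5 -> r3=0xe8
body[4] xor  r3, r6, r3 -> r3=0x51
body[5] mov  r3, #0xee -> r3=0xee
body[6] sub  r3, r6, r0 -> r3=0x68
body[7] add  r2, r2, #8 -> r2=0x24
epilogue: pop r5=0x1a, sp=0xe7
r5 is callee-saved -> restored

REG = 0x1a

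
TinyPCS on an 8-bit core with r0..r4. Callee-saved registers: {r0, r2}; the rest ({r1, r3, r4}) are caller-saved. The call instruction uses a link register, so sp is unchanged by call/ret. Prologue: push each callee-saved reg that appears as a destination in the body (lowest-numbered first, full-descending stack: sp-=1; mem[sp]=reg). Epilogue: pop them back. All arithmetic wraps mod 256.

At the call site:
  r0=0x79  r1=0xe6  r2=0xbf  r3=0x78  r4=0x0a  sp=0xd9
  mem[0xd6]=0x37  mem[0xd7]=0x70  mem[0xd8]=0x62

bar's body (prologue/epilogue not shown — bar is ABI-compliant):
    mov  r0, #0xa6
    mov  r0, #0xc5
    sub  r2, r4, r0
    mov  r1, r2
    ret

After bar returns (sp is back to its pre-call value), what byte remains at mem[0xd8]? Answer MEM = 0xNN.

prologue: push r0 -> mem[0xd8]=0x79, sp=0xd8
prologue: push r2 -> mem[0xd7]=0xbf, sp=0xd7
body[0] mov  r0, #0xa6 -> r0=0xa6
body[1] mov  r0, #0xc5 -> r0=0xc5
body[2] sub  r2, r4, r0 -> r2=0x45
body[3] mov  r1, r2 -> r1=0x45
epilogue: pop r2=0xbf, sp=0xd8
epilogue: pop r0=0x79, sp=0xd9
prologue pushed ['r0', 'r2'] at ['0xd8', '0xd7']

MEM = 0x79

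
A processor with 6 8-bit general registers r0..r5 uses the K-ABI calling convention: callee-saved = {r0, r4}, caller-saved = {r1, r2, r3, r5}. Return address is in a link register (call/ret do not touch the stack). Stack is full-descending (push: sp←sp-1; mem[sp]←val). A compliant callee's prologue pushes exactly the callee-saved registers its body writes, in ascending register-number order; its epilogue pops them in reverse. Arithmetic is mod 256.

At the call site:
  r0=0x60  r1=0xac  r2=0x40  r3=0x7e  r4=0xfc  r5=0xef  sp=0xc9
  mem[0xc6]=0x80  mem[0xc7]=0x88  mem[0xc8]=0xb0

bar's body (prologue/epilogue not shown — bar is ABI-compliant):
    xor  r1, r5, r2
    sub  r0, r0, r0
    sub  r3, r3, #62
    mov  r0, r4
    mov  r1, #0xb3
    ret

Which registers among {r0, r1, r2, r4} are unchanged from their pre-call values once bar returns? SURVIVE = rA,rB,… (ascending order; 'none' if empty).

SURVIVE = r0,r2,r4

prologue: push r0 -> mem[0xc8]=0x60, sp=0xc8
body[0] xor  r1, r5, r2 -> r1=0xaf
body[1] sub  r0, r0, r0 -> r0=0x00
body[2] sub  r3, r3, #62 -> r3=0x40
body[3] mov  r0, r4 -> r0=0xfc
body[4] mov  r1, #0xb3 -> r1=0xb3
epilogue: pop r0=0x60, sp=0xc9
r0: callee-saved, written=True
r1: caller-saved, written=True
r2: caller-saved, written=False
r4: callee-saved, written=False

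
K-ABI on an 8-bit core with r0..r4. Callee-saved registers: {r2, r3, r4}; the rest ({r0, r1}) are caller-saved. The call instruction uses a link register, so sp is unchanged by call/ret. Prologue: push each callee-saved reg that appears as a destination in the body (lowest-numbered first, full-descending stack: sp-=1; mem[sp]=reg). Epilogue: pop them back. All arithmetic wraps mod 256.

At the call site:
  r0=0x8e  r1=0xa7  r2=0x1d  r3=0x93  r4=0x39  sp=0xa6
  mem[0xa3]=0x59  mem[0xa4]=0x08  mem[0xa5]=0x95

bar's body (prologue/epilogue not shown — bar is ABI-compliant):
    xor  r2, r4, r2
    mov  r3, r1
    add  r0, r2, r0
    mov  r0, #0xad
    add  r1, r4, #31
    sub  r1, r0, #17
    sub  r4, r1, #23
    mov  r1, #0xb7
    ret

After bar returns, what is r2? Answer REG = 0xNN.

REG = 0x1d

prologue: push r2 -> mem[0xa5]=0x1d, sp=0xa5
prologue: push r3 -> mem[0xa4]=0x93, sp=0xa4
prologue: push r4 -> mem[0xa3]=0x39, sp=0xa3
body[0] xor  r2, r4, r2 -> r2=0x24
body[1] mov  r3, r1 -> r3=0xa7
body[2] add  r0, r2, r0 -> r0=0xb2
body[3] mov  r0, #0xad -> r0=0xad
body[4] add  r1, r4, #31 -> r1=0x58
body[5] sub  r1, r0, #17 -> r1=0x9c
body[6] sub  r4, r1, #23 -> r4=0x85
body[7] mov  r1, #0xb7 -> r1=0xb7
epilogue: pop r4=0x39, sp=0xa4
epilogue: pop r3=0x93, sp=0xa5
epilogue: pop r2=0x1d, sp=0xa6
r2 is callee-saved -> restored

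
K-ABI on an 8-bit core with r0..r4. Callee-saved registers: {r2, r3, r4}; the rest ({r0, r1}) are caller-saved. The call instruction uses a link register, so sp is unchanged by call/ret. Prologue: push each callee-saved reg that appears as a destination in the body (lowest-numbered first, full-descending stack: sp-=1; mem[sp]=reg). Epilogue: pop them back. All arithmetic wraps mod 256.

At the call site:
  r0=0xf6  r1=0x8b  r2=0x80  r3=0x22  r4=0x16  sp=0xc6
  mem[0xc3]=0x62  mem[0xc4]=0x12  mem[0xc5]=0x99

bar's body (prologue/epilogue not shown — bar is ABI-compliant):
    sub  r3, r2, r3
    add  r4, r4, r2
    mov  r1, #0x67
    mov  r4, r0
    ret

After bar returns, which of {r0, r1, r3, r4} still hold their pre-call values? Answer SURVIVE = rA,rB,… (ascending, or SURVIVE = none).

prologue: push r3 -> mem[0xc5]=0x22, sp=0xc5
prologue: push r4 -> mem[0xc4]=0x16, sp=0xc4
body[0] sub  r3, r2, r3 -> r3=0x5e
body[1] add  r4, r4, r2 -> r4=0x96
body[2] mov  r1, #0x67 -> r1=0x67
body[3] mov  r4, r0 -> r4=0xf6
epilogue: pop r4=0x16, sp=0xc5
epilogue: pop r3=0x22, sp=0xc6
r0: caller-saved, written=False
r1: caller-saved, written=True
r3: callee-saved, written=True
r4: callee-saved, written=True

SURVIVE = r0,r3,r4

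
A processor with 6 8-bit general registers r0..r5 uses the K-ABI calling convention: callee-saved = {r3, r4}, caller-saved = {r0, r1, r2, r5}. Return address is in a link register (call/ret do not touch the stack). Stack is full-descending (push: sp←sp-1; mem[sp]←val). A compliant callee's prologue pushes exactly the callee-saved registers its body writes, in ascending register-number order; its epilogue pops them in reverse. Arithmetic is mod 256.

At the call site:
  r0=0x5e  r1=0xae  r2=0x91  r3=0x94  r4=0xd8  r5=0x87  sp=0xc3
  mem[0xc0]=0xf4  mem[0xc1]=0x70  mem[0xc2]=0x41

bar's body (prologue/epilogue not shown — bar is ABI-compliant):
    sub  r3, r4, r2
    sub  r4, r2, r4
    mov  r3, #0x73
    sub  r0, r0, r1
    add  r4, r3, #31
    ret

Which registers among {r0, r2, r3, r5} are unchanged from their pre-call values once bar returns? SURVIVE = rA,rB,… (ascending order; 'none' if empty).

prologue: push r3 → mem[0xc2]=0x94, sp=0xc2
prologue: push r4 → mem[0xc1]=0xd8, sp=0xc1
body[0] sub  r3, r4, r2 → r3=0x47
body[1] sub  r4, r2, r4 → r4=0xb9
body[2] mov  r3, #0x73 → r3=0x73
body[3] sub  r0, r0, r1 → r0=0xb0
body[4] add  r4, r3, #31 → r4=0x92
epilogue: pop r4=0xd8, sp=0xc2
epilogue: pop r3=0x94, sp=0xc3
r0: caller-saved, written=True
r2: caller-saved, written=False
r3: callee-saved, written=True
r5: caller-saved, written=False

SURVIVE = r2,r3,r5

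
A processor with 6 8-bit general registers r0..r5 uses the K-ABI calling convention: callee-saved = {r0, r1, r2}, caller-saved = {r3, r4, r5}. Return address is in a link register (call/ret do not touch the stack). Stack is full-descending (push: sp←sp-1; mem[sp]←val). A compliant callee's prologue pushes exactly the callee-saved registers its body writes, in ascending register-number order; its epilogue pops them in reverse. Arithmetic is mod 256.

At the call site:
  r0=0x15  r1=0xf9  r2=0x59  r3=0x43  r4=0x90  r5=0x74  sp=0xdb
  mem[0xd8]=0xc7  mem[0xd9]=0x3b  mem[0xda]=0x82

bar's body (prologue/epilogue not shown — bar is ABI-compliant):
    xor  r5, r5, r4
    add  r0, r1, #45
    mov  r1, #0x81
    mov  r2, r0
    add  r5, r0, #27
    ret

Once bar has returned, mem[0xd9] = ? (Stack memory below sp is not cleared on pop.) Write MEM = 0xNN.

MEM = 0xf9

prologue: push r0 -> mem[0xda]=0x15, sp=0xda
prologue: push r1 -> mem[0xd9]=0xf9, sp=0xd9
prologue: push r2 -> mem[0xd8]=0x59, sp=0xd8
body[0] xor  r5, r5, r4 -> r5=0xe4
body[1] add  r0, r1, #45 -> r0=0x26
body[2] mov  r1, #0x81 -> r1=0x81
body[3] mov  r2, r0 -> r2=0x26
body[4] add  r5, r0, #27 -> r5=0x41
epilogue: pop r2=0x59, sp=0xd9
epilogue: pop r1=0xf9, sp=0xda
epilogue: pop r0=0x15, sp=0xdb
prologue pushed ['r0', 'r1', 'r2'] at ['0xda', '0xd9', '0xd8']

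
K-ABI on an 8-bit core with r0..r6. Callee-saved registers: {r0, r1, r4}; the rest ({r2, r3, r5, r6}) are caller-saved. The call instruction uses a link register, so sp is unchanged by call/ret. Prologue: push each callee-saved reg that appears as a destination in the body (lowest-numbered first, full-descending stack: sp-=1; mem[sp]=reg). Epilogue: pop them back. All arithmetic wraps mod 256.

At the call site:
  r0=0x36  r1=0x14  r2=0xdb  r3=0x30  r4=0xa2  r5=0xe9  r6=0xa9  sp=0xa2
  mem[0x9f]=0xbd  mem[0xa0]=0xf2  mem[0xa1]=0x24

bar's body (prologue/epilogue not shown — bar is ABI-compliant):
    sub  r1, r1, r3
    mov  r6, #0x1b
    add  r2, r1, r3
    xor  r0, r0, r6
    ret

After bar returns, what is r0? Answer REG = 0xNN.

prologue: push r0 → mem[0xa1]=0x36, sp=0xa1
prologue: push r1 → mem[0xa0]=0x14, sp=0xa0
body[0] sub  r1, r1, r3 → r1=0xe4
body[1] mov  r6, #0x1b → r6=0x1b
body[2] add  r2, r1, r3 → r2=0x14
body[3] xor  r0, r0, r6 → r0=0x2d
epilogue: pop r1=0x14, sp=0xa1
epilogue: pop r0=0x36, sp=0xa2
r0 is callee-saved → restored

REG = 0x36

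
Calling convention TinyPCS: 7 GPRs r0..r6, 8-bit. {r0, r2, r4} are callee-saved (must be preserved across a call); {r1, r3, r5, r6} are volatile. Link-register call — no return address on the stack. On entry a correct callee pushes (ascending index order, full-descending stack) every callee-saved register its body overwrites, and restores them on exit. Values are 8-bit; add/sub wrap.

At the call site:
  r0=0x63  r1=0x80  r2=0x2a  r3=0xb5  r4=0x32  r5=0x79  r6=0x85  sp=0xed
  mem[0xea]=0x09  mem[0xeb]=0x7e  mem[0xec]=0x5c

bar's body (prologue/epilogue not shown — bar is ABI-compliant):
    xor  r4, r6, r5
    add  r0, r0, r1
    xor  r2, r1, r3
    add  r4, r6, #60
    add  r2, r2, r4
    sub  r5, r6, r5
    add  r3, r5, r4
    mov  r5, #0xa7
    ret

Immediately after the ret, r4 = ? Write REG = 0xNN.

prologue: push r0 -> mem[0xec]=0x63, sp=0xec
prologue: push r2 -> mem[0xeb]=0x2a, sp=0xeb
prologue: push r4 -> mem[0xea]=0x32, sp=0xea
body[0] xor  r4, r6, r5 -> r4=0xfc
body[1] add  r0, r0, r1 -> r0=0xe3
body[2] xor  r2, r1, r3 -> r2=0x35
body[3] add  r4, r6, #60 -> r4=0xc1
body[4] add  r2, r2, r4 -> r2=0xf6
body[5] sub  r5, r6, r5 -> r5=0x0c
body[6] add  r3, r5, r4 -> r3=0xcd
body[7] mov  r5, #0xa7 -> r5=0xa7
epilogue: pop r4=0x32, sp=0xeb
epilogue: pop r2=0x2a, sp=0xec
epilogue: pop r0=0x63, sp=0xed
r4 is callee-saved -> restored

REG = 0x32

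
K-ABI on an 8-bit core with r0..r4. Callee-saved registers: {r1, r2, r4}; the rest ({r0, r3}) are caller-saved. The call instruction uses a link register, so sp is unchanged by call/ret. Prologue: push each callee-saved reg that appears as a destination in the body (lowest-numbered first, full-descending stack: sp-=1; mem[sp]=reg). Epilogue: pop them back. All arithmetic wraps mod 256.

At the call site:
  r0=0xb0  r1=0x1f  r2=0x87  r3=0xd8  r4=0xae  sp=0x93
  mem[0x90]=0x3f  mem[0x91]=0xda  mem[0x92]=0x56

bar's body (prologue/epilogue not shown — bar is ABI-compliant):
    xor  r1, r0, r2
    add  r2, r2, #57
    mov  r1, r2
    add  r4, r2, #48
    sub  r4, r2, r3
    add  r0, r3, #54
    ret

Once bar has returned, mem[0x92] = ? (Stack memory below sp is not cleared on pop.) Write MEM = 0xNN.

MEM = 0x1f

prologue: push r1 -> mem[0x92]=0x1f, sp=0x92
prologue: push r2 -> mem[0x91]=0x87, sp=0x91
prologue: push r4 -> mem[0x90]=0xae, sp=0x90
body[0] xor  r1, r0, r2 -> r1=0x37
body[1] add  r2, r2, #57 -> r2=0xc0
body[2] mov  r1, r2 -> r1=0xc0
body[3] add  r4, r2, #48 -> r4=0xf0
body[4] sub  r4, r2, r3 -> r4=0xe8
body[5] add  r0, r3, #54 -> r0=0x0e
epilogue: pop r4=0xae, sp=0x91
epilogue: pop r2=0x87, sp=0x92
epilogue: pop r1=0x1f, sp=0x93
prologue pushed ['r1', 'r2', 'r4'] at ['0x92', '0x91', '0x90']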